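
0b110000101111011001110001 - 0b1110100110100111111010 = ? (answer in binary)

Subtract column by column in base 2:
  1-0 → 1
  0-1 → 1 (borrow)
  0-0-1 → 1 (borrow)
  0-1-1 → 0 (borrow)
  1-1-1 → 1 (borrow)
  1-1-1 → 1 (borrow)
  1-1-1 → 1 (borrow)
  0-1-1 → 0 (borrow)
  0-1-1 → 0 (borrow)
  1-0-1 → 0
  1-0 → 1
  0-1 → 1 (borrow)
  1-0-1 → 0
  1-1 → 0
  1-1 → 0
  1-0 → 1
  0-0 → 0
  1-1 → 0
  0-0 → 0
  0-1 → 1 (borrow)
  0-1-1 → 0 (borrow)
  0-1-1 → 0 (borrow)
  1-0-1 → 0
  1-0 → 1

0b100010001000110001110111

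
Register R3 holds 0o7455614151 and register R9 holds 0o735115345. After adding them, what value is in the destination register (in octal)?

0o10412731516

Add column by column in base 8, right to left:
  1+5 = 6
  5+4 = 1 carry 1
  1+3+1 = 5
  4+5 = 1 carry 1
  1+1+1 = 3
  6+1 = 7
  5+5 = 2 carry 1
  5+3+1 = 1 carry 1
  4+7+1 = 4 carry 1
  7+0+1 = 0 carry 1
  final carry 1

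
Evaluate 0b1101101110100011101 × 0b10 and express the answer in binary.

0b11011011101000111010

Multiply each base-2 digit by 2, carrying:
  1×2 = 2 → write 0 carry 1
  0×2+1 = 1 → write 1
  1×2 = 2 → write 0 carry 1
  1×2+1 = 3 → write 1 carry 1
  1×2+1 = 3 → write 1 carry 1
  0×2+1 = 1 → write 1
  0×2 = 0 → write 0
  0×2 = 0 → write 0
  1×2 = 2 → write 0 carry 1
  0×2+1 = 1 → write 1
  1×2 = 2 → write 0 carry 1
  1×2+1 = 3 → write 1 carry 1
  1×2+1 = 3 → write 1 carry 1
  0×2+1 = 1 → write 1
  1×2 = 2 → write 0 carry 1
  1×2+1 = 3 → write 1 carry 1
  0×2+1 = 1 → write 1
  1×2 = 2 → write 0 carry 1
  1×2+1 = 3 → write 1 carry 1
  remaining carry: 1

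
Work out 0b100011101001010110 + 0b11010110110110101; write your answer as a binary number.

0b111110100000001011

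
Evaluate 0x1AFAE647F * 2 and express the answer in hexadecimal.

0x35F5CC8FE

Multiply each base-16 digit by 2, carrying:
  F×2 = 30 → write E carry 1
  7×2+1 = 15 → write F
  4×2 = 8 → write 8
  6×2 = 12 → write C
  E×2 = 28 → write C carry 1
  A×2+1 = 21 → write 5 carry 1
  F×2+1 = 31 → write F carry 1
  A×2+1 = 21 → write 5 carry 1
  1×2+1 = 3 → write 3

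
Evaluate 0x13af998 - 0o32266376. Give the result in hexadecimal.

0xd18c9a

0o32266376 = 0x696cfe in hexadecimal.
Subtract column by column in base 16:
  8-e → a (borrow)
  9-f-1 → 9 (borrow)
  9-c-1 → c (borrow)
  f-6-1 → 8
  a-9 → 1
  3-6 → d (borrow)
  1-0-1 → 0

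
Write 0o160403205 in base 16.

0x1C20685

Each octal digit is 3 bits: 1=001 6=110 0=000 4=100 0=000 3=011 2=010 0=000 5=101.
Group the bits into nibbles: 0001 1100 0010 0000 0110 1000 0101 → 1C20685.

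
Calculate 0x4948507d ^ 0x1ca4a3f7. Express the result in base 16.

XOR each hex digit independently (no carries):
  4^1=5, 9^c=5, 4^a=e, 8^4=c, 5^a=f, 0^3=3, 7^f=8, d^7=a

0x55ecf38a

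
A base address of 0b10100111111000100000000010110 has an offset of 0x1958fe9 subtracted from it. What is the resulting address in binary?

0b10011011001101011000000101101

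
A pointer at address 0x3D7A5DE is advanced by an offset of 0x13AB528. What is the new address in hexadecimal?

0x5125B06

Add column by column in base 16, right to left:
  E+8 = 6 carry 1
  D+2+1 = 0 carry 1
  5+5+1 = B
  A+B = 5 carry 1
  7+A+1 = 2 carry 1
  D+3+1 = 1 carry 1
  3+1+1 = 5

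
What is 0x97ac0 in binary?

0b10010111101011000000

Expand each hex digit to 4 bits: 9=1001 7=0111 a=1010 c=1100 0=0000.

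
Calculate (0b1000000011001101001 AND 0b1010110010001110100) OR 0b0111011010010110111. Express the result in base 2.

0b1111011010011110111

0b1000000011001101001 AND 0b1010110010001110100 = 0b1000000010001100000.
Then OR with 0b0111011010010110111.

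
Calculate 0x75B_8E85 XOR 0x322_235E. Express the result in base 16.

XOR each hex digit independently (no carries):
  7^3=4, 5^2=7, B^2=9, 8^2=A, E^3=D, 8^5=D, 5^E=B

0x479ADDB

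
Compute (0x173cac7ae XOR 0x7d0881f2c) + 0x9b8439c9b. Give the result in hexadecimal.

First 0x173cac7ae XOR 0x7d0881f2c = 0x6a342d882.
Add column by column in base 16, right to left:
  2+b = d
  8+9 = 1 carry 1
  8+c+1 = 5 carry 1
  d+9+1 = 7 carry 1
  2+3+1 = 6
  4+4 = 8
  3+8 = b
  a+b = 5 carry 1
  6+9+1 = 0 carry 1
  final carry 1

0x105b86751d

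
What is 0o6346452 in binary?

0b110011100110100101010

Each octal digit is 3 bits: 6=110 3=011 4=100 6=110 4=100 5=101 2=010.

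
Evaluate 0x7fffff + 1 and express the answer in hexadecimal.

The trailing 5 digits are F (max in base 16), so adding 1 cascades: they roll to 0 and the next digit up increments.

0x800000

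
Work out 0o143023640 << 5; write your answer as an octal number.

0o6141172000

5 bits is not a whole number of base-8 digits; in binary: 1100011000010011110100000 << 5 = 110001100001001111010000000000.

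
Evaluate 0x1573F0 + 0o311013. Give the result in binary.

0b101110000010111111011

0x1573F0 = 0b101010111001111110000 in binary.
0o311013 = 0b11001001000001011 in binary.
Add column by column in base 2, right to left:
  0+1 = 1
  0+1 = 1
  0+0 = 0
  0+1 = 1
  1+0 = 1
  1+0 = 1
  1+0 = 1
  1+0 = 1
  1+0 = 1
  1+1 = 0 carry 1
  0+0+1 = 1
  0+0 = 0
  1+1 = 0 carry 1
  1+0+1 = 0 carry 1
  1+0+1 = 0 carry 1
  0+1+1 = 0 carry 1
  1+1+1 = 1 carry 1
  0+0+1 = 1
  1+0 = 1
  0+0 = 0
  1+0 = 1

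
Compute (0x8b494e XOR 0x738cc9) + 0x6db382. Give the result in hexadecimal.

First 0x8b494e XOR 0x738cc9 = 0xf8c587.
Add column by column in base 16, right to left:
  7+2 = 9
  8+8 = 0 carry 1
  5+3+1 = 9
  c+b = 7 carry 1
  8+d+1 = 6 carry 1
  f+6+1 = 6 carry 1
  final carry 1

0x1667909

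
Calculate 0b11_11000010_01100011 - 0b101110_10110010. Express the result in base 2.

0b111001001110110001

Subtract column by column in base 2:
  1-0 → 1
  1-1 → 0
  0-0 → 0
  0-0 → 0
  0-1 → 1 (borrow)
  1-1-1 → 1 (borrow)
  1-0-1 → 0
  0-1 → 1 (borrow)
  0-0-1 → 1 (borrow)
  1-1-1 → 1 (borrow)
  0-1-1 → 0 (borrow)
  0-1-1 → 0 (borrow)
  0-0-1 → 1 (borrow)
  0-1-1 → 0 (borrow)
  1-0-1 → 0
  1-0 → 1
  1-0 → 1
  1-0 → 1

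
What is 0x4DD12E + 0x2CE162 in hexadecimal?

0x7AB290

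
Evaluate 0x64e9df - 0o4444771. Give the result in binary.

0x64e9df = 0b11001001110100111011111 in binary.
0o4444771 = 0b100100100100111111001 in binary.
Subtract column by column in base 2:
  1-1 → 0
  1-0 → 1
  1-0 → 1
  1-1 → 0
  1-1 → 0
  0-1 → 1 (borrow)
  1-1-1 → 1 (borrow)
  1-1-1 → 1 (borrow)
  1-1-1 → 1 (borrow)
  0-0-1 → 1 (borrow)
  0-0-1 → 1 (borrow)
  1-1-1 → 1 (borrow)
  0-0-1 → 1 (borrow)
  1-0-1 → 0
  1-1 → 0
  1-0 → 1
  0-0 → 0
  0-1 → 1 (borrow)
  1-0-1 → 0
  0-0 → 0
  0-1 → 1 (borrow)
  1-0-1 → 0
  1-0 → 1

0b10100101001111111100110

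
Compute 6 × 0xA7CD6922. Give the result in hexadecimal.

Multiply each base-16 digit by 6, carrying:
  2×6 = 12 → write C
  2×6 = 12 → write C
  9×6 = 54 → write 6 carry 3
  6×6+3 = 39 → write 7 carry 2
  D×6+2 = 80 → write 0 carry 5
  C×6+5 = 77 → write D carry 4
  7×6+4 = 46 → write E carry 2
  A×6+2 = 62 → write E carry 3
  remaining carry: 3

0x3EED076CC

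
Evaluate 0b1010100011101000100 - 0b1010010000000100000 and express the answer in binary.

0b10011100100100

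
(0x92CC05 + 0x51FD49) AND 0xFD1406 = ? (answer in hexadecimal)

Add column by column in base 16, right to left:
  5+9 = E
  0+4 = 4
  C+D = 9 carry 1
  C+F+1 = C carry 1
  2+1+1 = 4
  9+5 = E
Sum = 0xE4C94E; now AND with 0xFD1406:
  E&F=E, 4&D=4, C&1=0, 9&4=0, 4&0=0, E&6=6

0xE40006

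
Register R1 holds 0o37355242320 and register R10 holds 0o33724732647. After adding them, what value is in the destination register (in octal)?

Add column by column in base 8, right to left:
  0+7 = 7
  2+4 = 6
  3+6 = 1 carry 1
  2+2+1 = 5
  4+3 = 7
  2+7 = 1 carry 1
  5+4+1 = 2 carry 1
  5+2+1 = 0 carry 1
  3+7+1 = 3 carry 1
  7+3+1 = 3 carry 1
  3+3+1 = 7

0o73302175167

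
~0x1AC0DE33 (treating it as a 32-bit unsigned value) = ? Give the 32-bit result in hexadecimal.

Each hex digit d becomes F−d:
  1→E, A→5, C→3, 0→F, D→2, E→1, 3→C, 3→C

0xE53F21CC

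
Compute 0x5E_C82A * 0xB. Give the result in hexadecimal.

Multiply each base-16 digit by 11, carrying:
  A×11 = 110 → write E carry 6
  2×11+6 = 28 → write C carry 1
  8×11+1 = 89 → write 9 carry 5
  C×11+5 = 137 → write 9 carry 8
  E×11+8 = 162 → write 2 carry 10
  5×11+10 = 65 → write 1 carry 4
  remaining carry: 4

0x41299CE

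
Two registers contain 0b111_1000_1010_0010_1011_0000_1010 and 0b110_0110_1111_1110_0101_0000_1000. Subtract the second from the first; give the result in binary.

Subtract column by column in base 2:
  0-0 → 0
  1-0 → 1
  0-0 → 0
  1-1 → 0
  0-0 → 0
  0-0 → 0
  0-0 → 0
  0-0 → 0
  1-1 → 0
  1-0 → 1
  0-1 → 1 (borrow)
  1-0-1 → 0
  0-0 → 0
  1-1 → 0
  0-1 → 1 (borrow)
  0-1-1 → 0 (borrow)
  0-1-1 → 0 (borrow)
  1-1-1 → 1 (borrow)
  0-1-1 → 0 (borrow)
  1-1-1 → 1 (borrow)
  0-0-1 → 1 (borrow)
  0-1-1 → 0 (borrow)
  0-1-1 → 0 (borrow)
  1-0-1 → 0
  1-0 → 1
  1-1 → 0
  1-1 → 0

0b1000110100100011000000010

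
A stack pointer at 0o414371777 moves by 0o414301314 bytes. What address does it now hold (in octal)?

Add column by column in base 8, right to left:
  7+4 = 3 carry 1
  7+1+1 = 1 carry 1
  7+3+1 = 3 carry 1
  1+1+1 = 3
  7+0 = 7
  3+3 = 6
  4+4 = 0 carry 1
  1+1+1 = 3
  4+4 = 0 carry 1
  final carry 1

0o1030673313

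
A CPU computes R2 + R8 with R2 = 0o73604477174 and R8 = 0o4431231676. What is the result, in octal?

Add column by column in base 8, right to left:
  4+6 = 2 carry 1
  7+7+1 = 7 carry 1
  1+6+1 = 0 carry 1
  7+1+1 = 1 carry 1
  7+3+1 = 3 carry 1
  4+2+1 = 7
  4+1 = 5
  0+3 = 3
  6+4 = 2 carry 1
  3+4+1 = 0 carry 1
  7+0+1 = 0 carry 1
  final carry 1

0o100235731072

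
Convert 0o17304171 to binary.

Each octal digit is 3 bits: 1=001 7=111 3=011 0=000 4=100 1=001 7=111 1=001.

0b1111011000100001111001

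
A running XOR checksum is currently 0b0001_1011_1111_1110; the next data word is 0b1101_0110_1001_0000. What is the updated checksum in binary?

XOR bit by bit (1 where the bits differ):
  0001101111111110
^ 1101011010010000
= 1100110101101110

0b1100110101101110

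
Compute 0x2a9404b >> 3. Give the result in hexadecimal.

0x552809

3 bits is not a whole number of base-16 digits; in binary: 10101010010100000001001011 >> 3 = 10101010010100000001001.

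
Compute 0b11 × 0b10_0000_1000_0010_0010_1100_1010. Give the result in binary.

0b110000110000110100001011110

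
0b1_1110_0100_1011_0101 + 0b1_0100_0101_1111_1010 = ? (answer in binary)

0b110010101010101111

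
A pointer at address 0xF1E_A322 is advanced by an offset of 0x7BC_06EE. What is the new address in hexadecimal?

0x16DAAA10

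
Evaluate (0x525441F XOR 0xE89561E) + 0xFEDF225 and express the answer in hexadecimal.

0x1B9A0426

First 0x525441F XOR 0xE89561E = 0xBAC1201.
Add column by column in base 16, right to left:
  1+5 = 6
  0+2 = 2
  2+2 = 4
  1+F = 0 carry 1
  C+D+1 = A carry 1
  A+E+1 = 9 carry 1
  B+F+1 = B carry 1
  final carry 1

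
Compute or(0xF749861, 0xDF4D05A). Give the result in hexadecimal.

OR each hex digit independently (no carries):
  F|D=F, 7|F=F, 4|4=4, 9|D=D, 8|0=8, 6|5=7, 1|A=B

0xFF4D87B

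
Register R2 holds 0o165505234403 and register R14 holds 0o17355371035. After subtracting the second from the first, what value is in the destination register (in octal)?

0o146127643346

Subtract column by column in base 8:
  3-5 → 6 (borrow)
  0-3-1 → 4 (borrow)
  4-0-1 → 3
  4-1 → 3
  3-7 → 4 (borrow)
  2-3-1 → 6 (borrow)
  5-5-1 → 7 (borrow)
  0-5-1 → 2 (borrow)
  5-3-1 → 1
  5-7 → 6 (borrow)
  6-1-1 → 4
  1-0 → 1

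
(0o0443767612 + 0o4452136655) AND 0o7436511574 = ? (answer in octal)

0o5016100464

Add column by column in base 8, right to left:
  2+5 = 7
  1+5 = 6
  6+6 = 4 carry 1
  7+6+1 = 6 carry 1
  6+3+1 = 2 carry 1
  7+1+1 = 1 carry 1
  3+2+1 = 6
  4+5 = 1 carry 1
  4+4+1 = 1 carry 1
  0+4+1 = 5
Sum = 0o5116126467; now AND with 0o7436511574:
  5&7=5, 1&4=0, 1&3=1, 6&6=6, 1&5=1, 2&1=0, 6&1=0, 4&5=4, 6&7=6, 7&4=4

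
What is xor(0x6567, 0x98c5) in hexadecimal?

0xfda2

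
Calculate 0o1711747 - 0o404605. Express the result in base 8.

0o1305142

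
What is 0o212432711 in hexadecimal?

0x22a35c9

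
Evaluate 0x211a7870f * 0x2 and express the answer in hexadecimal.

0x4234f0e1e

Multiply each base-16 digit by 2, carrying:
  f×2 = 30 → write e carry 1
  0×2+1 = 1 → write 1
  7×2 = 14 → write e
  8×2 = 16 → write 0 carry 1
  7×2+1 = 15 → write f
  a×2 = 20 → write 4 carry 1
  1×2+1 = 3 → write 3
  1×2 = 2 → write 2
  2×2 = 4 → write 4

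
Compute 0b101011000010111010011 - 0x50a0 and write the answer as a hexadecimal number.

0x153533

0b101011000010111010011 = 0x1585d3 in hexadecimal.
Subtract column by column in base 16:
  3-0 → 3
  d-a → 3
  5-0 → 5
  8-5 → 3
  5-0 → 5
  1-0 → 1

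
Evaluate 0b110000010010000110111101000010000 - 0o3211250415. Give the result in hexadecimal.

0b110000010010000110111101000010000 = 0x182437A10 in hexadecimal.
0o3211250415 = 0x1A25510D in hexadecimal.
Subtract column by column in base 16:
  0-D → 3 (borrow)
  1-0-1 → 0
  A-1 → 9
  7-5 → 2
  3-5 → E (borrow)
  4-2-1 → 1
  2-A → 8 (borrow)
  8-1-1 → 6
  1-0 → 1

0x1681E2903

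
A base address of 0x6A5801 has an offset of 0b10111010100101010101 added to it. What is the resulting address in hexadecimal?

0x760156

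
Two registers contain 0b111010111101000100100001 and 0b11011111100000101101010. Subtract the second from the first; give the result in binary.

0b11111000000111110110111

Subtract column by column in base 2:
  1-0 → 1
  0-1 → 1 (borrow)
  0-0-1 → 1 (borrow)
  0-1-1 → 0 (borrow)
  0-0-1 → 1 (borrow)
  1-1-1 → 1 (borrow)
  0-1-1 → 0 (borrow)
  0-0-1 → 1 (borrow)
  1-1-1 → 1 (borrow)
  0-0-1 → 1 (borrow)
  0-0-1 → 1 (borrow)
  0-0-1 → 1 (borrow)
  1-0-1 → 0
  0-0 → 0
  1-1 → 0
  1-1 → 0
  1-1 → 0
  1-1 → 0
  0-1 → 1 (borrow)
  1-1-1 → 1 (borrow)
  0-0-1 → 1 (borrow)
  1-1-1 → 1 (borrow)
  1-1-1 → 1 (borrow)
  1-0-1 → 0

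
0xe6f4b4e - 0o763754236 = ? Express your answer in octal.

0o647671260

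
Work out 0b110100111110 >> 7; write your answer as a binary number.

0b11010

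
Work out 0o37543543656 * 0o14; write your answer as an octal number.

0o574254256050

Multiply each base-8 digit by 12, carrying:
  6×12 = 72 → write 0 carry 9
  5×12+9 = 69 → write 5 carry 8
  6×12+8 = 80 → write 0 carry 10
  3×12+10 = 46 → write 6 carry 5
  4×12+5 = 53 → write 5 carry 6
  5×12+6 = 66 → write 2 carry 8
  3×12+8 = 44 → write 4 carry 5
  4×12+5 = 53 → write 5 carry 6
  5×12+6 = 66 → write 2 carry 8
  7×12+8 = 92 → write 4 carry 11
  3×12+11 = 47 → write 7 carry 5
  remaining carry: 5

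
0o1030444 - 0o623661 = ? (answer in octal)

0o204563

Subtract column by column in base 8:
  4-1 → 3
  4-6 → 6 (borrow)
  4-6-1 → 5 (borrow)
  0-3-1 → 4 (borrow)
  3-2-1 → 0
  0-6 → 2 (borrow)
  1-0-1 → 0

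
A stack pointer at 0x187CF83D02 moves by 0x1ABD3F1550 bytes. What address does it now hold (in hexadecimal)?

Add column by column in base 16, right to left:
  2+0 = 2
  0+5 = 5
  D+5 = 2 carry 1
  3+1+1 = 5
  8+F = 7 carry 1
  F+3+1 = 3 carry 1
  C+D+1 = A carry 1
  7+B+1 = 3 carry 1
  8+A+1 = 3 carry 1
  1+1+1 = 3

0x333A375252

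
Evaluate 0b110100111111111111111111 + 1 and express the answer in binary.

0b110101000000000000000000

The trailing 18 digits are 1 (max in base 2), so adding 1 cascades: they roll to 0 and the next digit up increments.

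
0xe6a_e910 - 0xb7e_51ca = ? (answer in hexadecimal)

0x2ec9746

Subtract column by column in base 16:
  0-a → 6 (borrow)
  1-c-1 → 4 (borrow)
  9-1-1 → 7
  e-5 → 9
  a-e → c (borrow)
  6-7-1 → e (borrow)
  e-b-1 → 2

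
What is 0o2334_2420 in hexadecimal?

0x4DC510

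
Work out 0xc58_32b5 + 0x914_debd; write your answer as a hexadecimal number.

0x156d1172

Add column by column in base 16, right to left:
  5+d = 2 carry 1
  b+b+1 = 7 carry 1
  2+e+1 = 1 carry 1
  3+d+1 = 1 carry 1
  8+4+1 = d
  5+1 = 6
  c+9 = 5 carry 1
  final carry 1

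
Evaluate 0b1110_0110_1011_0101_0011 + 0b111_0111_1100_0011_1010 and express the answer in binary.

0b101011110011110001101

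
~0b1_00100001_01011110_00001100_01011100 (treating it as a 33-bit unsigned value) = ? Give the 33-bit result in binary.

0b011011110101000011111001110100011

Invert each bit: 100100001010111100000110001011100 → 011011110101000011111001110100011.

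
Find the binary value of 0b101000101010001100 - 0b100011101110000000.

Subtract column by column in base 2:
  0-0 → 0
  0-0 → 0
  1-0 → 1
  1-0 → 1
  0-0 → 0
  0-0 → 0
  0-0 → 0
  1-1 → 0
  0-1 → 1 (borrow)
  1-1-1 → 1 (borrow)
  0-0-1 → 1 (borrow)
  1-1-1 → 1 (borrow)
  0-1-1 → 0 (borrow)
  0-1-1 → 0 (borrow)
  0-0-1 → 1 (borrow)
  1-0-1 → 0
  0-0 → 0
  1-1 → 0

0b100111100001100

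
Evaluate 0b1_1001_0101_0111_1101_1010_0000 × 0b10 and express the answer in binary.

Multiply each base-2 digit by 2, carrying:
  0×2 = 0 → write 0
  0×2 = 0 → write 0
  0×2 = 0 → write 0
  0×2 = 0 → write 0
  0×2 = 0 → write 0
  1×2 = 2 → write 0 carry 1
  0×2+1 = 1 → write 1
  1×2 = 2 → write 0 carry 1
  1×2+1 = 3 → write 1 carry 1
  0×2+1 = 1 → write 1
  1×2 = 2 → write 0 carry 1
  1×2+1 = 3 → write 1 carry 1
  1×2+1 = 3 → write 1 carry 1
  1×2+1 = 3 → write 1 carry 1
  1×2+1 = 3 → write 1 carry 1
  0×2+1 = 1 → write 1
  1×2 = 2 → write 0 carry 1
  0×2+1 = 1 → write 1
  1×2 = 2 → write 0 carry 1
  0×2+1 = 1 → write 1
  1×2 = 2 → write 0 carry 1
  0×2+1 = 1 → write 1
  0×2 = 0 → write 0
  1×2 = 2 → write 0 carry 1
  1×2+1 = 3 → write 1 carry 1
  remaining carry: 1

0b11001010101111101101000000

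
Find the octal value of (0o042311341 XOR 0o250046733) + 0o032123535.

0o244503227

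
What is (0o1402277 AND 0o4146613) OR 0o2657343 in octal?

0o2657353

0o1402277 AND 0o4146613 = 0o0002213.
Then OR with 0o2657343.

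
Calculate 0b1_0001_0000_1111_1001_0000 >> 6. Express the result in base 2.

0b100010000111110

Right shift by 6: drop the 6 least-significant bits.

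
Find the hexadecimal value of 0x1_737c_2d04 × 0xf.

0x15c446a33c

Multiply each base-16 digit by 15, carrying:
  4×15 = 60 → write c carry 3
  0×15+3 = 3 → write 3
  d×15 = 195 → write 3 carry 12
  2×15+12 = 42 → write a carry 2
  c×15+2 = 182 → write 6 carry 11
  7×15+11 = 116 → write 4 carry 7
  3×15+7 = 52 → write 4 carry 3
  7×15+3 = 108 → write c carry 6
  1×15+6 = 21 → write 5 carry 1
  remaining carry: 1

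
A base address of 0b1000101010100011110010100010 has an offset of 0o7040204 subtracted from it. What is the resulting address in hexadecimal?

0b1000101010100011110010100010 = 0x8AA3CA2 in hexadecimal.
0o7040204 = 0x1C4084 in hexadecimal.
Subtract column by column in base 16:
  2-4 → E (borrow)
  A-8-1 → 1
  C-0 → C
  3-4 → F (borrow)
  A-C-1 → D (borrow)
  A-1-1 → 8
  8-0 → 8

0x88DFC1E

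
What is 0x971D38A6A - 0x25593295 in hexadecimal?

0x94C7A57D5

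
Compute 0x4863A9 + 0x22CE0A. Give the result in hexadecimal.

0x6B31B3

Add column by column in base 16, right to left:
  9+A = 3 carry 1
  A+0+1 = B
  3+E = 1 carry 1
  6+C+1 = 3 carry 1
  8+2+1 = B
  4+2 = 6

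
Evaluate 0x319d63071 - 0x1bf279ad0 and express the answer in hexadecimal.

0x15aae95a1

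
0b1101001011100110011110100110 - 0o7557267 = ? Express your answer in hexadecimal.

0b1101001011100110011110100110 = 0xD2E67A6 in hexadecimal.
0o7557267 = 0x1EDEB7 in hexadecimal.
Subtract column by column in base 16:
  6-7 → F (borrow)
  A-B-1 → E (borrow)
  7-E-1 → 8 (borrow)
  6-D-1 → 8 (borrow)
  E-E-1 → F (borrow)
  2-1-1 → 0
  D-0 → D

0xD0F88EF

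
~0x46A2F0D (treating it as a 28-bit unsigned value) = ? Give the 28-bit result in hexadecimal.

0xB95D0F2

Each hex digit d becomes F−d:
  4→B, 6→9, A→5, 2→D, F→0, 0→F, D→2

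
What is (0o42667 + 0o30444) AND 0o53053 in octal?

0o53013

Add column by column in base 8, right to left:
  7+4 = 3 carry 1
  6+4+1 = 3 carry 1
  6+4+1 = 3 carry 1
  2+0+1 = 3
  4+3 = 7
Sum = 0o73333; now AND with 0o53053:
  7&5=5, 3&3=3, 3&0=0, 3&5=1, 3&3=3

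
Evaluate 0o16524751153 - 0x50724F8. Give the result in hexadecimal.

0o16524751153 = 0x7553D26B in hexadecimal.
Subtract column by column in base 16:
  B-8 → 3
  6-F → 7 (borrow)
  2-4-1 → D (borrow)
  D-2-1 → A
  3-7 → C (borrow)
  5-0-1 → 4
  5-5 → 0
  7-0 → 7

0x704CAD73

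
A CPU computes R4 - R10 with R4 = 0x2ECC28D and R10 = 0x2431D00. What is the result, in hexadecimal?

Subtract column by column in base 16:
  D-0 → D
  8-0 → 8
  2-D → 5 (borrow)
  C-1-1 → A
  C-3 → 9
  E-4 → A
  2-2 → 0

0xA9A58D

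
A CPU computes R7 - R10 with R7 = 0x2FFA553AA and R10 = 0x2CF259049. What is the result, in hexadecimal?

0x307FC361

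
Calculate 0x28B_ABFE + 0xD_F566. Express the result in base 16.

Add column by column in base 16, right to left:
  E+6 = 4 carry 1
  F+6+1 = 6 carry 1
  B+5+1 = 1 carry 1
  A+F+1 = A carry 1
  B+D+1 = 9 carry 1
  8+0+1 = 9
  2+0 = 2

0x299A164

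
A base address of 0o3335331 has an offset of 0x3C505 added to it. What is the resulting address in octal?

0o4277736

0x3C505 = 0o742405 in octal.
Add column by column in base 8, right to left:
  1+5 = 6
  3+0 = 3
  3+4 = 7
  5+2 = 7
  3+4 = 7
  3+7 = 2 carry 1
  3+0+1 = 4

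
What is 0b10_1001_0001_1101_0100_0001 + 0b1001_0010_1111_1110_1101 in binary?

Add column by column in base 2, right to left:
  1+1 = 0 carry 1
  0+0+1 = 1
  0+1 = 1
  0+1 = 1
  0+0 = 0
  0+1 = 1
  1+1 = 0 carry 1
  0+1+1 = 0 carry 1
  1+1+1 = 1 carry 1
  0+1+1 = 0 carry 1
  1+1+1 = 1 carry 1
  1+1+1 = 1 carry 1
  1+0+1 = 0 carry 1
  0+1+1 = 0 carry 1
  0+0+1 = 1
  0+0 = 0
  1+1 = 0 carry 1
  0+0+1 = 1
  0+0 = 0
  1+1 = 0 carry 1
  0+0+1 = 1
  1+0 = 1

0b1100100100110100101110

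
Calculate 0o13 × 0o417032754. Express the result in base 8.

0o5645450444

Multiply each base-8 digit by 11, carrying:
  4×11 = 44 → write 4 carry 5
  5×11+5 = 60 → write 4 carry 7
  7×11+7 = 84 → write 4 carry 10
  2×11+10 = 32 → write 0 carry 4
  3×11+4 = 37 → write 5 carry 4
  0×11+4 = 4 → write 4
  7×11 = 77 → write 5 carry 9
  1×11+9 = 20 → write 4 carry 2
  4×11+2 = 46 → write 6 carry 5
  remaining carry: 5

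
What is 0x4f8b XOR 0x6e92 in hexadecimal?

0x2119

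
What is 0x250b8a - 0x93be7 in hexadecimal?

0x1bcfa3

Subtract column by column in base 16:
  a-7 → 3
  8-e → a (borrow)
  b-b-1 → f (borrow)
  0-3-1 → c (borrow)
  5-9-1 → b (borrow)
  2-0-1 → 1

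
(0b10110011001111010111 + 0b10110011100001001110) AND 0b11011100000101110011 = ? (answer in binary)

0b1000100000000100001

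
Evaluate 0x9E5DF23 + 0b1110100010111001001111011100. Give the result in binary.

0x9E5DF23 = 0b1001111001011101111100100011 in binary.
Add column by column in base 2, right to left:
  1+0 = 1
  1+0 = 1
  0+1 = 1
  0+1 = 1
  0+1 = 1
  1+0 = 1
  0+1 = 1
  0+1 = 1
  1+1 = 0 carry 1
  1+1+1 = 1 carry 1
  1+0+1 = 0 carry 1
  1+0+1 = 0 carry 1
  1+1+1 = 1 carry 1
  0+0+1 = 1
  1+0 = 1
  1+1 = 0 carry 1
  1+1+1 = 1 carry 1
  0+1+1 = 0 carry 1
  1+0+1 = 0 carry 1
  0+1+1 = 0 carry 1
  0+0+1 = 1
  1+0 = 1
  1+0 = 1
  1+1 = 0 carry 1
  1+0+1 = 0 carry 1
  0+1+1 = 0 carry 1
  0+1+1 = 0 carry 1
  1+1+1 = 1 carry 1
  final carry 1

0b11000011100010111001011111111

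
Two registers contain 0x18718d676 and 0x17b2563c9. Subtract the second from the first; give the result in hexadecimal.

0xbf372ad

Subtract column by column in base 16:
  6-9 → d (borrow)
  7-c-1 → a (borrow)
  6-3-1 → 2
  d-6 → 7
  8-5 → 3
  1-2 → f (borrow)
  7-b-1 → b (borrow)
  8-7-1 → 0
  1-1 → 0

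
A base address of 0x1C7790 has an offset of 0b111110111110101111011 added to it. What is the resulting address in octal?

0o16772413

0x1C7790 = 0o7073620 in octal.
0b111110111110101111011 = 0o7676573 in octal.
Add column by column in base 8, right to left:
  0+3 = 3
  2+7 = 1 carry 1
  6+5+1 = 4 carry 1
  3+6+1 = 2 carry 1
  7+7+1 = 7 carry 1
  0+6+1 = 7
  7+7 = 6 carry 1
  final carry 1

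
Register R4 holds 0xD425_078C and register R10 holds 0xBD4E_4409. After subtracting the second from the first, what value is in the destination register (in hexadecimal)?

Subtract column by column in base 16:
  C-9 → 3
  8-0 → 8
  7-4 → 3
  0-4 → C (borrow)
  5-E-1 → 6 (borrow)
  2-4-1 → D (borrow)
  4-D-1 → 6 (borrow)
  D-B-1 → 1

0x16D6C383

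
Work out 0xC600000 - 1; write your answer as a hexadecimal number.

The trailing 5 digits are 0, so subtracting 1 borrows through: they become F and the next digit up decrements.

0xC5FFFFF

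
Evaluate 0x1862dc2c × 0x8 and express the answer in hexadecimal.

0xc316e160

Multiply each base-16 digit by 8, carrying:
  c×8 = 96 → write 0 carry 6
  2×8+6 = 22 → write 6 carry 1
  c×8+1 = 97 → write 1 carry 6
  d×8+6 = 110 → write e carry 6
  2×8+6 = 22 → write 6 carry 1
  6×8+1 = 49 → write 1 carry 3
  8×8+3 = 67 → write 3 carry 4
  1×8+4 = 12 → write c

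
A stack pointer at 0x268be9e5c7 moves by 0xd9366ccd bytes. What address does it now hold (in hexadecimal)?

0x2765205294

Add column by column in base 16, right to left:
  7+d = 4 carry 1
  c+c+1 = 9 carry 1
  5+c+1 = 2 carry 1
  e+6+1 = 5 carry 1
  9+6+1 = 0 carry 1
  e+3+1 = 2 carry 1
  b+9+1 = 5 carry 1
  8+d+1 = 6 carry 1
  6+0+1 = 7
  2+0 = 2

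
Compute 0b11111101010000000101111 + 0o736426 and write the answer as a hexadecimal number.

0x825D45

0b11111101010000000101111 = 0x7EA02F in hexadecimal.
0o736426 = 0x3BD16 in hexadecimal.
Add column by column in base 16, right to left:
  F+6 = 5 carry 1
  2+1+1 = 4
  0+D = D
  A+B = 5 carry 1
  E+3+1 = 2 carry 1
  7+0+1 = 8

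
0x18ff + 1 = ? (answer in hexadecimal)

The trailing 2 digits are F (max in base 16), so adding 1 cascades: they roll to 0 and the next digit up increments.

0x1900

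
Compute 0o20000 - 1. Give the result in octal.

The trailing 4 digits are 0, so subtracting 1 borrows through: they become 7 and the next digit up decrements.

0o17777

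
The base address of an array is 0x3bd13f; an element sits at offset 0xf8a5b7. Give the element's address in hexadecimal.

0x13476f6

Add column by column in base 16, right to left:
  f+7 = 6 carry 1
  3+b+1 = f
  1+5 = 6
  d+a = 7 carry 1
  b+8+1 = 4 carry 1
  3+f+1 = 3 carry 1
  final carry 1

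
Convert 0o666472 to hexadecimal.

0x36d3a

Each octal digit is 3 bits: 6=110 6=110 6=110 4=100 7=111 2=010.
Group the bits into nibbles: 0011 0110 1101 0011 1010 → 36d3a.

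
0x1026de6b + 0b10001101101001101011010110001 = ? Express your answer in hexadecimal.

0x21dbb51c

0b10001101101001101011010110001 = 0x11b4d6b1 in hexadecimal.
Add column by column in base 16, right to left:
  b+1 = c
  6+b = 1 carry 1
  e+6+1 = 5 carry 1
  d+d+1 = b carry 1
  6+4+1 = b
  2+b = d
  0+1 = 1
  1+1 = 2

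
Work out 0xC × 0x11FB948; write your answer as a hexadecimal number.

0xD7CAF60

Multiply each base-16 digit by 12, carrying:
  8×12 = 96 → write 0 carry 6
  4×12+6 = 54 → write 6 carry 3
  9×12+3 = 111 → write F carry 6
  B×12+6 = 138 → write A carry 8
  F×12+8 = 188 → write C carry 11
  1×12+11 = 23 → write 7 carry 1
  1×12+1 = 13 → write D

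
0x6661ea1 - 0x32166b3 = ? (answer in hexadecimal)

Subtract column by column in base 16:
  1-3 → e (borrow)
  a-b-1 → e (borrow)
  e-6-1 → 7
  1-6 → b (borrow)
  6-1-1 → 4
  6-2 → 4
  6-3 → 3

0x344b7ee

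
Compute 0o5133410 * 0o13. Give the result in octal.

0o70756530

Multiply each base-8 digit by 11, carrying:
  0×11 = 0 → write 0
  1×11 = 11 → write 3 carry 1
  4×11+1 = 45 → write 5 carry 5
  3×11+5 = 38 → write 6 carry 4
  3×11+4 = 37 → write 5 carry 4
  1×11+4 = 15 → write 7 carry 1
  5×11+1 = 56 → write 0 carry 7
  remaining carry: 7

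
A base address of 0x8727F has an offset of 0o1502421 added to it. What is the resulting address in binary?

0b11101111011110010000

0x8727F = 0b10000111001001111111 in binary.
0o1502421 = 0b1101000010100010001 in binary.
Add column by column in base 2, right to left:
  1+1 = 0 carry 1
  1+0+1 = 0 carry 1
  1+0+1 = 0 carry 1
  1+0+1 = 0 carry 1
  1+1+1 = 1 carry 1
  1+0+1 = 0 carry 1
  1+0+1 = 0 carry 1
  0+0+1 = 1
  0+1 = 1
  1+0 = 1
  0+1 = 1
  0+0 = 0
  1+0 = 1
  1+0 = 1
  1+0 = 1
  0+1 = 1
  0+0 = 0
  0+1 = 1
  0+1 = 1
  1+0 = 1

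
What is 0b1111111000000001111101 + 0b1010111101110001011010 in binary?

Add column by column in base 2, right to left:
  1+0 = 1
  0+1 = 1
  1+0 = 1
  1+1 = 0 carry 1
  1+1+1 = 1 carry 1
  1+0+1 = 0 carry 1
  1+1+1 = 1 carry 1
  0+0+1 = 1
  0+0 = 0
  0+0 = 0
  0+1 = 1
  0+1 = 1
  0+1 = 1
  0+0 = 0
  0+1 = 1
  1+1 = 0 carry 1
  1+1+1 = 1 carry 1
  1+1+1 = 1 carry 1
  1+0+1 = 0 carry 1
  1+1+1 = 1 carry 1
  1+0+1 = 0 carry 1
  1+1+1 = 1 carry 1
  final carry 1

0b11010110101110011010111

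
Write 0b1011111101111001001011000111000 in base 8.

0o13757113070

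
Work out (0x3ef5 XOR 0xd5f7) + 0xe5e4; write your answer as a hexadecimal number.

First 0x3ef5 XOR 0xd5f7 = 0xeb02.
Add column by column in base 16, right to left:
  2+4 = 6
  0+e = e
  b+5 = 0 carry 1
  e+e+1 = d carry 1
  final carry 1

0x1d0e6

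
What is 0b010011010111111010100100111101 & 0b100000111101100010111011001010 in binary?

AND bit by bit (1 only where both bits are 1):
  010011010111111010100100111101
& 100000111101100010111011001010
= 000000010101100010100000001000

0b000000010101100010100000001000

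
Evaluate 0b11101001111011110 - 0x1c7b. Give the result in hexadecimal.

0x1b763

0b11101001111011110 = 0x1d3de in hexadecimal.
Subtract column by column in base 16:
  e-b → 3
  d-7 → 6
  3-c → 7 (borrow)
  d-1-1 → b
  1-0 → 1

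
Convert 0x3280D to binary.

Expand each hex digit to 4 bits: 3=0011 2=0010 8=1000 0=0000 D=1101.

0b110010100000001101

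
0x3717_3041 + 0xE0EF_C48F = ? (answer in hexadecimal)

0x11806F4D0

Add column by column in base 16, right to left:
  1+F = 0 carry 1
  4+8+1 = D
  0+4 = 4
  3+C = F
  7+F = 6 carry 1
  1+E+1 = 0 carry 1
  7+0+1 = 8
  3+E = 1 carry 1
  final carry 1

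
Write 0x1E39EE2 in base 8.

0o170717342

Expand each hex digit to 4 bits: 1=0001 E=1110 3=0011 9=1001 E=1110 E=1110 2=0010.
Group the bits in threes: 001 111 000 111 001 111 011 100 010 → 170717342.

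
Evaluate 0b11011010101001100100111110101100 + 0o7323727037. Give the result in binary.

0o7323727037 = 0b111011010011111010111000011111 in binary.
Add column by column in base 2, right to left:
  0+1 = 1
  0+1 = 1
  1+1 = 0 carry 1
  1+1+1 = 1 carry 1
  0+1+1 = 0 carry 1
  1+0+1 = 0 carry 1
  0+0+1 = 1
  1+0 = 1
  1+0 = 1
  1+1 = 0 carry 1
  1+1+1 = 1 carry 1
  1+1+1 = 1 carry 1
  0+0+1 = 1
  0+1 = 1
  1+0 = 1
  0+1 = 1
  0+1 = 1
  1+1 = 0 carry 1
  1+1+1 = 1 carry 1
  0+1+1 = 0 carry 1
  0+0+1 = 1
  1+0 = 1
  0+1 = 1
  1+0 = 1
  0+1 = 1
  1+1 = 0 carry 1
  0+0+1 = 1
  1+1 = 0 carry 1
  1+1+1 = 1 carry 1
  0+1+1 = 0 carry 1
  1+0+1 = 0 carry 1
  1+0+1 = 0 carry 1
  final carry 1

0b100010101111101011111110111001011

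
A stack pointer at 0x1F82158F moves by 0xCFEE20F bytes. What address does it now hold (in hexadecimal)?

Add column by column in base 16, right to left:
  F+F = E carry 1
  8+0+1 = 9
  5+2 = 7
  1+E = F
  2+E = 0 carry 1
  8+F+1 = 8 carry 1
  F+C+1 = C carry 1
  1+0+1 = 2

0x2C80F79E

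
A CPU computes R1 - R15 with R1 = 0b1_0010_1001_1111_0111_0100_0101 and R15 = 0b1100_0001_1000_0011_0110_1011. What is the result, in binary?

Subtract column by column in base 2:
  1-1 → 0
  0-1 → 1 (borrow)
  1-0-1 → 0
  0-1 → 1 (borrow)
  0-0-1 → 1 (borrow)
  0-1-1 → 0 (borrow)
  1-1-1 → 1 (borrow)
  0-0-1 → 1 (borrow)
  1-1-1 → 1 (borrow)
  1-1-1 → 1 (borrow)
  1-0-1 → 0
  0-0 → 0
  1-0 → 1
  1-0 → 1
  1-0 → 1
  1-1 → 0
  1-1 → 0
  0-0 → 0
  0-0 → 0
  1-0 → 1
  0-0 → 0
  1-0 → 1
  0-1 → 1 (borrow)
  0-1-1 → 0 (borrow)
  1-0-1 → 0

0b11010000111001111011010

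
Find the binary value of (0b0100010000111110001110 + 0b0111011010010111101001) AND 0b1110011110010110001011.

Add column by column in base 2, right to left:
  0+1 = 1
  1+0 = 1
  1+0 = 1
  1+1 = 0 carry 1
  0+0+1 = 1
  0+1 = 1
  0+1 = 1
  1+1 = 0 carry 1
  1+1+1 = 1 carry 1
  1+0+1 = 0 carry 1
  1+1+1 = 1 carry 1
  1+0+1 = 0 carry 1
  0+0+1 = 1
  0+1 = 1
  0+0 = 0
  0+1 = 1
  1+1 = 0 carry 1
  0+0+1 = 1
  0+1 = 1
  0+1 = 1
  1+1 = 0 carry 1
  final carry 1
Sum = 0b1011101011010101110111; now AND with 0b1110011110010110001011:
  1011101011010101110111
& 1110011110010110001011
= 1010001010010100000011

0b1010001010010100000011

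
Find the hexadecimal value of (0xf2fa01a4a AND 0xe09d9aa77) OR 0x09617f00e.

0xe9f97fa4e

0xf2fa01a4a AND 0xe09d9aa77 = 0xe09800a42.
Then OR with 0x09617f00e.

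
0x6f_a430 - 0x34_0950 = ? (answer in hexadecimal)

0x3b9ae0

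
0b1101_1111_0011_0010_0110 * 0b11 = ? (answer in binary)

Multiply each base-2 digit by 3, carrying:
  0×3 = 0 → write 0
  1×3 = 3 → write 1 carry 1
  1×3+1 = 4 → write 0 carry 2
  0×3+2 = 2 → write 0 carry 1
  0×3+1 = 1 → write 1
  1×3 = 3 → write 1 carry 1
  0×3+1 = 1 → write 1
  0×3 = 0 → write 0
  1×3 = 3 → write 1 carry 1
  1×3+1 = 4 → write 0 carry 2
  0×3+2 = 2 → write 0 carry 1
  0×3+1 = 1 → write 1
  1×3 = 3 → write 1 carry 1
  1×3+1 = 4 → write 0 carry 2
  1×3+2 = 5 → write 1 carry 2
  1×3+2 = 5 → write 1 carry 2
  1×3+2 = 5 → write 1 carry 2
  0×3+2 = 2 → write 0 carry 1
  1×3+1 = 4 → write 0 carry 2
  1×3+2 = 5 → write 1 carry 2
  remaining carry: 10

0b1010011101100101110010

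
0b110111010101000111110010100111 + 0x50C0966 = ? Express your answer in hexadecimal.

0b110111010101000111110010100111 = 0x37547CA7 in hexadecimal.
Add column by column in base 16, right to left:
  7+6 = D
  A+6 = 0 carry 1
  C+9+1 = 6 carry 1
  7+0+1 = 8
  4+C = 0 carry 1
  5+0+1 = 6
  7+5 = C
  3+0 = 3

0x3C60860D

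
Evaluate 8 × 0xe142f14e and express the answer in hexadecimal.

Multiply each base-16 digit by 8, carrying:
  e×8 = 112 → write 0 carry 7
  4×8+7 = 39 → write 7 carry 2
  1×8+2 = 10 → write a
  f×8 = 120 → write 8 carry 7
  2×8+7 = 23 → write 7 carry 1
  4×8+1 = 33 → write 1 carry 2
  1×8+2 = 10 → write a
  e×8 = 112 → write 0 carry 7
  remaining carry: 7

0x70a178a70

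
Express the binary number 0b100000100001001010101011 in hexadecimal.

Group the bits into nibbles: 1000 0010 0001 0010 1010 1011 → 8212ab.

0x8212ab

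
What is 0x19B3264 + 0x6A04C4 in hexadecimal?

Add column by column in base 16, right to left:
  4+4 = 8
  6+C = 2 carry 1
  2+4+1 = 7
  3+0 = 3
  B+A = 5 carry 1
  9+6+1 = 0 carry 1
  1+0+1 = 2

0x2053728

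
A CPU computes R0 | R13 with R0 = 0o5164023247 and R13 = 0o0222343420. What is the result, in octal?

OR each oct digit independently (no carries):
  5|0=5, 1|2=3, 6|2=6, 4|2=6, 0|3=3, 2|4=6, 3|3=3, 2|4=6, 4|2=6, 7|0=7

0o5366363667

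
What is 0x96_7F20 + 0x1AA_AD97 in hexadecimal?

0x2412CB7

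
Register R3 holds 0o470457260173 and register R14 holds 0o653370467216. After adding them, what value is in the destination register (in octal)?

0o1344047747411

Add column by column in base 8, right to left:
  3+6 = 1 carry 1
  7+1+1 = 1 carry 1
  1+2+1 = 4
  0+7 = 7
  6+6 = 4 carry 1
  2+4+1 = 7
  7+0 = 7
  5+7 = 4 carry 1
  4+3+1 = 0 carry 1
  0+3+1 = 4
  7+5 = 4 carry 1
  4+6+1 = 3 carry 1
  final carry 1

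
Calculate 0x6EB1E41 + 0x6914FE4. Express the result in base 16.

Add column by column in base 16, right to left:
  1+4 = 5
  4+E = 2 carry 1
  E+F+1 = E carry 1
  1+4+1 = 6
  B+1 = C
  E+9 = 7 carry 1
  6+6+1 = D

0xD7C6E25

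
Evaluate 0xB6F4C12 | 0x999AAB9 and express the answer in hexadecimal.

0xBFFEEBB

OR each hex digit independently (no carries):
  B|9=B, 6|9=F, F|9=F, 4|A=E, C|A=E, 1|B=B, 2|9=B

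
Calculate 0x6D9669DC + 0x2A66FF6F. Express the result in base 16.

0x97FD694B

Add column by column in base 16, right to left:
  C+F = B carry 1
  D+6+1 = 4 carry 1
  9+F+1 = 9 carry 1
  6+F+1 = 6 carry 1
  6+6+1 = D
  9+6 = F
  D+A = 7 carry 1
  6+2+1 = 9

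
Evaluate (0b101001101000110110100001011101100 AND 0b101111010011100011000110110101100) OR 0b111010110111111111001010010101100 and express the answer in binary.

0b101001101000110110100001011101100 AND 0b101111010011100011000110110101100 = 0b101001000000100010000000010101100.
Then OR with 0b111010110111111111001010010101100.

0b111011110111111111001010010101100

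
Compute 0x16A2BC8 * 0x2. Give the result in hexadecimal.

0x2D45790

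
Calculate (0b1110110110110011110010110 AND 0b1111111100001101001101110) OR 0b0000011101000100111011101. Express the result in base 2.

0b1110111101000101111011111

0b1110110110110011110010110 AND 0b1111111100001101001101110 = 0b1110110100000001000000110.
Then OR with 0b0000011101000100111011101.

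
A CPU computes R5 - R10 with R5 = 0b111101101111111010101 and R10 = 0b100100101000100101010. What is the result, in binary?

Subtract column by column in base 2:
  1-0 → 1
  0-1 → 1 (borrow)
  1-0-1 → 0
  0-1 → 1 (borrow)
  1-0-1 → 0
  0-1 → 1 (borrow)
  1-0-1 → 0
  1-0 → 1
  1-1 → 0
  1-0 → 1
  1-0 → 1
  1-0 → 1
  1-1 → 0
  0-0 → 0
  1-1 → 0
  1-0 → 1
  0-0 → 0
  1-1 → 0
  1-0 → 1
  1-0 → 1
  1-1 → 0

0b11001000111010101011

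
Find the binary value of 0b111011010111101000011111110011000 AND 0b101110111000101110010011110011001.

AND bit by bit (1 only where both bits are 1):
  111011010111101000011111110011000
& 101110111000101110010011110011001
= 101010010000101000010011110011000

0b101010010000101000010011110011000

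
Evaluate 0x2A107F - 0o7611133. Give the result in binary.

0b10101111111000100100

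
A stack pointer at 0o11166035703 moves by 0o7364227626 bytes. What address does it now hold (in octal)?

0o20552265531

Add column by column in base 8, right to left:
  3+6 = 1 carry 1
  0+2+1 = 3
  7+6 = 5 carry 1
  5+7+1 = 5 carry 1
  3+2+1 = 6
  0+2 = 2
  6+4 = 2 carry 1
  6+6+1 = 5 carry 1
  1+3+1 = 5
  1+7 = 0 carry 1
  1+0+1 = 2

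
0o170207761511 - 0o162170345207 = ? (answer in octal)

Subtract column by column in base 8:
  1-7 → 2 (borrow)
  1-0-1 → 0
  5-2 → 3
  1-5 → 4 (borrow)
  6-4-1 → 1
  7-3 → 4
  7-0 → 7
  0-7 → 1 (borrow)
  2-1-1 → 0
  0-2 → 6 (borrow)
  7-6-1 → 0
  1-1 → 0

0o6017414302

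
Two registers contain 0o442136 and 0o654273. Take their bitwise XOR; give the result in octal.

XOR each oct digit independently (no carries):
  4^6=2, 4^5=1, 2^4=6, 1^2=3, 3^7=4, 6^3=5

0o216345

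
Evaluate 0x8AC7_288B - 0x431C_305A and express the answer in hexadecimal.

Subtract column by column in base 16:
  B-A → 1
  8-5 → 3
  8-0 → 8
  2-3 → F (borrow)
  7-C-1 → A (borrow)
  C-1-1 → A
  A-3 → 7
  8-4 → 4

0x47AAF831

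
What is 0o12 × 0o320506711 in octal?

0o4046304732

Multiply each base-8 digit by 10, carrying:
  1×10 = 10 → write 2 carry 1
  1×10+1 = 11 → write 3 carry 1
  7×10+1 = 71 → write 7 carry 8
  6×10+8 = 68 → write 4 carry 8
  0×10+8 = 8 → write 0 carry 1
  5×10+1 = 51 → write 3 carry 6
  0×10+6 = 6 → write 6
  2×10 = 20 → write 4 carry 2
  3×10+2 = 32 → write 0 carry 4
  remaining carry: 4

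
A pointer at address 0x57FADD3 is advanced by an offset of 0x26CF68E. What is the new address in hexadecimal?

Add column by column in base 16, right to left:
  3+E = 1 carry 1
  D+8+1 = 6 carry 1
  D+6+1 = 4 carry 1
  A+F+1 = A carry 1
  F+C+1 = C carry 1
  7+6+1 = E
  5+2 = 7

0x7ECA461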